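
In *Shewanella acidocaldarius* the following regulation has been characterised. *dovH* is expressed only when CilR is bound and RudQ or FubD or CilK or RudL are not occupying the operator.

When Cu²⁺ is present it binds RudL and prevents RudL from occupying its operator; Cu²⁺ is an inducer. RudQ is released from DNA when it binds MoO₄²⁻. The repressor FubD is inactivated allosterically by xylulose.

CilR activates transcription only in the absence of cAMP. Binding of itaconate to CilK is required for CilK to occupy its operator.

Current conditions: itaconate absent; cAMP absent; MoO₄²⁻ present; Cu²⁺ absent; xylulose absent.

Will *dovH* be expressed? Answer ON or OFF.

MoO₄²⁻ is present, so RudQ is inactive.
cAMP is absent, so CilR is active.
Xylulose is absent, so FubD is active.
Itaconate is absent, so CilK is inactive.
Cu²⁺ is absent, so RudL is active.
With repressor FubD bound, *dovH* is not transcribed.

OFF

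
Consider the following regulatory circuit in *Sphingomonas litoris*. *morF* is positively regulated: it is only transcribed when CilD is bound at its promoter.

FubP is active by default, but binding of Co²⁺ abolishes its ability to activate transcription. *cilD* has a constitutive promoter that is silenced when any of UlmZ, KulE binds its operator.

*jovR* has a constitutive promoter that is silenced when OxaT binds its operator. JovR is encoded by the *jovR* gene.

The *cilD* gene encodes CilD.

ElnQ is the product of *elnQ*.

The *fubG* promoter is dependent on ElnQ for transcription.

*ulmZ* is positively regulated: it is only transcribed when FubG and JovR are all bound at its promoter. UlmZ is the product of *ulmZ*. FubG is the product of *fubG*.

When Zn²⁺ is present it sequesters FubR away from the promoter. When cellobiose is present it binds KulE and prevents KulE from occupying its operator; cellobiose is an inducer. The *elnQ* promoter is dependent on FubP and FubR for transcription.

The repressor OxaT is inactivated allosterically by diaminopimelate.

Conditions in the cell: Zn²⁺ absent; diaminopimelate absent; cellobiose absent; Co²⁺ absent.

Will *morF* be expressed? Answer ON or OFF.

OFF

Co²⁺ is absent, so FubP is active.
Zn²⁺ is absent, so FubR is active.
No repressor is bound and FubP and FubR are active, so *elnQ* is transcribed.
So ElnQ is produced and active.
No repressor is bound and ElnQ is active, so *fubG* is transcribed.
So FubG is produced and active.
Diaminopimelate is absent, so OxaT is active.
With repressor OxaT bound, *jovR* is not transcribed.
So JovR is not produced.
Required activator JovR is absent, so *ulmZ* is not transcribed.
So UlmZ is not produced.
Cellobiose is absent, so KulE is active.
With repressor KulE bound, *cilD* is not transcribed.
So CilD is not produced.
Required activator CilD is absent, so *morF* is not transcribed.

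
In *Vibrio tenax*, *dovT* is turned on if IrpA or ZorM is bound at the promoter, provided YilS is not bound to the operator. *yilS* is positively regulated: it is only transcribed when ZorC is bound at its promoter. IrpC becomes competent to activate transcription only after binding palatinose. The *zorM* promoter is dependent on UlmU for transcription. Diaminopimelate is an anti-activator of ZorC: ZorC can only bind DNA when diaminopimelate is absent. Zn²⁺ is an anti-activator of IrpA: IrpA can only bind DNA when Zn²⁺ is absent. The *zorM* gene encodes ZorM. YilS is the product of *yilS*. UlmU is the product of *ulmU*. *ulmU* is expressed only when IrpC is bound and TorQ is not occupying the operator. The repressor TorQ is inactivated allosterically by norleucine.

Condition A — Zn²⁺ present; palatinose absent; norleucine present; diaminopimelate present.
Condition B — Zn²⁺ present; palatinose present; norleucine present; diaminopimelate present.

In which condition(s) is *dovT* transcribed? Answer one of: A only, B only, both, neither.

B only

Condition A:
Zn²⁺ is present, so IrpA is inactive.
Palatinose is absent, so IrpC is inactive.
Norleucine is present, so TorQ is inactive.
Required activator IrpC is absent, so *ulmU* is not transcribed.
So UlmU is not produced.
Required activator UlmU is absent, so *zorM* is not transcribed.
So ZorM is not produced.
Diaminopimelate is present, so ZorC is inactive.
Required activator ZorC is absent, so *yilS* is not transcribed.
So YilS is not produced.
No activator is available at the *dovT* promoter, so *dovT* is not transcribed.
→ *dovT* is OFF in A.
Condition B:
Zn²⁺ is present, so IrpA is inactive.
Palatinose is present, so IrpC is active.
Norleucine is present, so TorQ is inactive.
No repressor is bound and IrpC is active, so *ulmU* is transcribed.
So UlmU is produced and active.
No repressor is bound and UlmU is active, so *zorM* is transcribed.
So ZorM is produced and active.
Diaminopimelate is present, so ZorC is inactive.
Required activator ZorC is absent, so *yilS* is not transcribed.
So YilS is not produced.
Activator ZorM is present, so *dovT* is transcribed.
→ *dovT* is ON in B.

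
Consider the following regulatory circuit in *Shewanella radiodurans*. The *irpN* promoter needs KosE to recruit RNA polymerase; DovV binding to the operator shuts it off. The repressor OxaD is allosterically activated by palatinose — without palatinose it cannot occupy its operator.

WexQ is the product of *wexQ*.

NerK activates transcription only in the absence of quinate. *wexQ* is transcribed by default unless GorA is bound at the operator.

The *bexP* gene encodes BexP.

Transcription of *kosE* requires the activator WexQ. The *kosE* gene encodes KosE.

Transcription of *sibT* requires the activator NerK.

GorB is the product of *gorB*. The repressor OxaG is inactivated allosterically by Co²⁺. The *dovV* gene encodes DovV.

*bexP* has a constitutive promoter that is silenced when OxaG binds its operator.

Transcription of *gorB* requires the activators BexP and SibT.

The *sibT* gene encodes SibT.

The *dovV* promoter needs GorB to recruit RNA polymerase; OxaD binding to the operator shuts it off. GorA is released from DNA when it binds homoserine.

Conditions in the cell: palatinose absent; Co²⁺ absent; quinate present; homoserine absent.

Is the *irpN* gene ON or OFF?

OFF

Homoserine is absent, so GorA is active.
With repressor GorA bound, *wexQ* is not transcribed.
So WexQ is not produced.
Required activator WexQ is absent, so *kosE* is not transcribed.
So KosE is not produced.
Co²⁺ is absent, so OxaG is active.
With repressor OxaG bound, *bexP* is not transcribed.
So BexP is not produced.
Quinate is present, so NerK is inactive.
Required activator NerK is absent, so *sibT* is not transcribed.
So SibT is not produced.
Required activator BexP is absent, so *gorB* is not transcribed.
So GorB is not produced.
Palatinose is absent, so OxaD is inactive.
Required activator GorB is absent, so *dovV* is not transcribed.
So DovV is not produced.
Required activator KosE is absent, so *irpN* is not transcribed.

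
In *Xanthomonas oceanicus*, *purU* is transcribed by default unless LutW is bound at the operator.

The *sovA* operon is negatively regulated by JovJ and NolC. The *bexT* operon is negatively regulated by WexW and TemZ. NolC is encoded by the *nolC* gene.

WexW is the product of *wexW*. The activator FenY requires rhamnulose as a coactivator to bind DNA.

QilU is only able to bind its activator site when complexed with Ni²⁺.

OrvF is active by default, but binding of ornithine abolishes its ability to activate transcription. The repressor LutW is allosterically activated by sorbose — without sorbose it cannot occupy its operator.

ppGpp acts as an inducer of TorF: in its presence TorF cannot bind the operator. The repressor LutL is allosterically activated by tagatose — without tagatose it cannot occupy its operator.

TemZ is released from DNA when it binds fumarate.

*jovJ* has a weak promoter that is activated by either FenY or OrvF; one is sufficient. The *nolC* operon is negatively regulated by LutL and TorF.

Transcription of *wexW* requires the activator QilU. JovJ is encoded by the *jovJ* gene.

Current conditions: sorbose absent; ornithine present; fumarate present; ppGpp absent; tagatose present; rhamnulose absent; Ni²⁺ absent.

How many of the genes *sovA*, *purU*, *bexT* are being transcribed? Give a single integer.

Rhamnulose is absent, so FenY is inactive.
Ornithine is present, so OrvF is inactive.
No activator is available at the *jovJ* promoter, so *jovJ* is not transcribed.
So JovJ is not produced.
Tagatose is present, so LutL is active.
ppGpp is absent, so TorF is active.
With repressor LutL bound, *nolC* is not transcribed.
So NolC is not produced.
With no repressor bound, *sovA* is transcribed.
→ *sovA* is ON.
Sorbose is absent, so LutW is inactive.
With no repressor bound, *purU* is transcribed.
→ *purU* is ON.
Ni²⁺ is absent, so QilU is inactive.
Required activator QilU is absent, so *wexW* is not transcribed.
So WexW is not produced.
Fumarate is present, so TemZ is inactive.
With no repressor bound, *bexT* is transcribed.
→ *bexT* is ON.
3 of the 3 genes are transcribed.

3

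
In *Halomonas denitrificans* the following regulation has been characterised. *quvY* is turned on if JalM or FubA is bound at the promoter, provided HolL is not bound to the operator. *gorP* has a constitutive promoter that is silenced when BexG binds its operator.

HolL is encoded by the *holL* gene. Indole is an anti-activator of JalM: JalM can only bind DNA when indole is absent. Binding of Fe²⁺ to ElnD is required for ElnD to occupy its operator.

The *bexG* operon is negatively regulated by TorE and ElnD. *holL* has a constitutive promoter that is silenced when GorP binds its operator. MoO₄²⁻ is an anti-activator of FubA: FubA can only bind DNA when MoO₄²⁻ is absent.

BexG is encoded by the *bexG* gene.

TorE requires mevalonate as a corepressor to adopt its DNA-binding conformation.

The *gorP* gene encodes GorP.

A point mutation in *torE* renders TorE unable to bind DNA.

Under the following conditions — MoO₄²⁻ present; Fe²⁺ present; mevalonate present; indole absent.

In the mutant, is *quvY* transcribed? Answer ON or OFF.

Indole is absent, so JalM is active.
TorE is non-functional in this strain, so it has no effect.
Fe²⁺ is present, so ElnD is active.
With repressor ElnD bound, *bexG* is not transcribed.
So BexG is not produced.
With no repressor bound, *gorP* is transcribed.
So GorP is produced and active.
With repressor GorP bound, *holL* is not transcribed.
So HolL is not produced.
MoO₄²⁻ is present, so FubA is inactive.
Activator JalM is present, so *quvY* is transcribed.

ON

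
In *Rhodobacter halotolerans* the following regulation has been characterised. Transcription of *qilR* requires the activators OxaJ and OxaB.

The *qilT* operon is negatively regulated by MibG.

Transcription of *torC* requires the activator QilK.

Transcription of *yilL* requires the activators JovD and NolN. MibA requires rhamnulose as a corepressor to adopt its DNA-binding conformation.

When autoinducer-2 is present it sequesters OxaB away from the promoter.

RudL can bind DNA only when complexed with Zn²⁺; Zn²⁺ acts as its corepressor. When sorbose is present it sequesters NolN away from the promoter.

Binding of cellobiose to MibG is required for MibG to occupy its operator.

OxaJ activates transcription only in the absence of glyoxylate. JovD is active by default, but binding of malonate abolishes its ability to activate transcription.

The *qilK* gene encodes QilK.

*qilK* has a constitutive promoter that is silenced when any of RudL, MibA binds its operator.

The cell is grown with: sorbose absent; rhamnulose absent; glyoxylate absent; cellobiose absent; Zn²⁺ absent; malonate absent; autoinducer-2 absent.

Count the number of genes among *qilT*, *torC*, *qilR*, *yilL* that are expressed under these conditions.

Cellobiose is absent, so MibG is inactive.
With no repressor bound, *qilT* is transcribed.
→ *qilT* is ON.
Zn²⁺ is absent, so RudL is inactive.
Rhamnulose is absent, so MibA is inactive.
With no repressor bound, *qilK* is transcribed.
So QilK is produced and active.
No repressor is bound and QilK is active, so *torC* is transcribed.
→ *torC* is ON.
Glyoxylate is absent, so OxaJ is active.
Autoinducer-2 is absent, so OxaB is active.
No repressor is bound and OxaJ and OxaB are active, so *qilR* is transcribed.
→ *qilR* is ON.
Malonate is absent, so JovD is active.
Sorbose is absent, so NolN is active.
No repressor is bound and JovD and NolN are active, so *yilL* is transcribed.
→ *yilL* is ON.
4 of the 4 genes are transcribed.

4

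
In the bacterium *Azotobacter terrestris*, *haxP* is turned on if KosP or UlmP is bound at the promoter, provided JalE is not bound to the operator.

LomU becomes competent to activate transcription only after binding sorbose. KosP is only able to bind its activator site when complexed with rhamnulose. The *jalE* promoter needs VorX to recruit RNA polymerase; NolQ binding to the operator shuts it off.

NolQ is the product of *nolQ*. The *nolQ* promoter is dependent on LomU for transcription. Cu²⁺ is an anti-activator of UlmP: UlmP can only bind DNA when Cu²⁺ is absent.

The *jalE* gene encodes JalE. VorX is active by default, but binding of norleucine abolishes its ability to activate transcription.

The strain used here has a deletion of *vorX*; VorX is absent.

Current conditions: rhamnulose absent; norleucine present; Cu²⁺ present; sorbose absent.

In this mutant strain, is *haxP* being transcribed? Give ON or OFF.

Rhamnulose is absent, so KosP is inactive.
Cu²⁺ is present, so UlmP is inactive.
Sorbose is absent, so LomU is inactive.
Required activator LomU is absent, so *nolQ* is not transcribed.
So NolQ is not produced.
VorX is non-functional in this strain, so it has no effect.
Required activator VorX is absent, so *jalE* is not transcribed.
So JalE is not produced.
No activator is available at the *haxP* promoter, so *haxP* is not transcribed.

OFF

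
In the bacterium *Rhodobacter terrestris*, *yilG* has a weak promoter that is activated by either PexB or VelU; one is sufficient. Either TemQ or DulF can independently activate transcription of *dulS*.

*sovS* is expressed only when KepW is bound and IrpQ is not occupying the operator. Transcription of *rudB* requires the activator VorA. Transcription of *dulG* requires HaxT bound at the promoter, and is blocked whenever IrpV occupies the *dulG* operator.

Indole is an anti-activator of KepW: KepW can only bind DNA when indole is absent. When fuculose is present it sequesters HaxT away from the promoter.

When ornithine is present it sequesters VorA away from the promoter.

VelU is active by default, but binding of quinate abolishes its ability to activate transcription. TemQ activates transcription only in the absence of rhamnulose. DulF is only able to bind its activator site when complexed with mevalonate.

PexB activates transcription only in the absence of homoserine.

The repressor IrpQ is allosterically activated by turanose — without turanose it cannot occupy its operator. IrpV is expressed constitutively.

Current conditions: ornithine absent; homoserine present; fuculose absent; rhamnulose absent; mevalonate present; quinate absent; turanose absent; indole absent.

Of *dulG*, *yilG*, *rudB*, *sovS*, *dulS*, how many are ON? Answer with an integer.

4

IrpV is produced constitutively and is active.
Fuculose is absent, so HaxT is active.
With repressor IrpV bound, *dulG* is not transcribed.
→ *dulG* is OFF.
Homoserine is present, so PexB is inactive.
Quinate is absent, so VelU is active.
Activator VelU is present, so *yilG* is transcribed.
→ *yilG* is ON.
Ornithine is absent, so VorA is active.
No repressor is bound and VorA is active, so *rudB* is transcribed.
→ *rudB* is ON.
Turanose is absent, so IrpQ is inactive.
Indole is absent, so KepW is active.
No repressor is bound and KepW is active, so *sovS* is transcribed.
→ *sovS* is ON.
Rhamnulose is absent, so TemQ is active.
Mevalonate is present, so DulF is active.
Activator TemQ is present, so *dulS* is transcribed.
→ *dulS* is ON.
4 of the 5 genes are transcribed.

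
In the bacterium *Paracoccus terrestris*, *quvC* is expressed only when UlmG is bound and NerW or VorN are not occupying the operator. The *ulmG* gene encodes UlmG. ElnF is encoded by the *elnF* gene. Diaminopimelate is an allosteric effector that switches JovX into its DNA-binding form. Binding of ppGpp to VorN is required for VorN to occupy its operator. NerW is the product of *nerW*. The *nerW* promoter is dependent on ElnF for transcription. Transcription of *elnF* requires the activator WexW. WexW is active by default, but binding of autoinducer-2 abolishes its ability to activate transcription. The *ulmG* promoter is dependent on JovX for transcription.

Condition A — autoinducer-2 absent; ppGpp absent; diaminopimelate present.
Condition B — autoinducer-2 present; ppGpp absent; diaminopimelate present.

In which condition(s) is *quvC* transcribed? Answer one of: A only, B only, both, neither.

B only

Condition A:
Autoinducer-2 is absent, so WexW is active.
No repressor is bound and WexW is active, so *elnF* is transcribed.
So ElnF is produced and active.
No repressor is bound and ElnF is active, so *nerW* is transcribed.
So NerW is produced and active.
ppGpp is absent, so VorN is inactive.
Diaminopimelate is present, so JovX is active.
No repressor is bound and JovX is active, so *ulmG* is transcribed.
So UlmG is produced and active.
With repressor NerW bound, *quvC* is not transcribed.
→ *quvC* is OFF in A.
Condition B:
Autoinducer-2 is present, so WexW is inactive.
Required activator WexW is absent, so *elnF* is not transcribed.
So ElnF is not produced.
Required activator ElnF is absent, so *nerW* is not transcribed.
So NerW is not produced.
ppGpp is absent, so VorN is inactive.
Diaminopimelate is present, so JovX is active.
No repressor is bound and JovX is active, so *ulmG* is transcribed.
So UlmG is produced and active.
No repressor is bound and UlmG is active, so *quvC* is transcribed.
→ *quvC* is ON in B.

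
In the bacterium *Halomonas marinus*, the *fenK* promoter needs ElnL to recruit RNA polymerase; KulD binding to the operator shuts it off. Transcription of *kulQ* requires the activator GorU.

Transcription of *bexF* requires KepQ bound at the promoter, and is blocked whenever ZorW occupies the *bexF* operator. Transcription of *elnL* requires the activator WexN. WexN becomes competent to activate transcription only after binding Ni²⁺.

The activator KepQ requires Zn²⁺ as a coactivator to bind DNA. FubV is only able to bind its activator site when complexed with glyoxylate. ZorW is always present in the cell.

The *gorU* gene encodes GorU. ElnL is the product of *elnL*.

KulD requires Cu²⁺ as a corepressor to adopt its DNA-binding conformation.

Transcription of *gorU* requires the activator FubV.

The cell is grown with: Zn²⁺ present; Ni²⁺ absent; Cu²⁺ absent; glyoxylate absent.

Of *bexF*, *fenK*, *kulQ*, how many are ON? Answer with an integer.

ZorW is produced constitutively and is active.
Zn²⁺ is present, so KepQ is active.
With repressor ZorW bound, *bexF* is not transcribed.
→ *bexF* is OFF.
Ni²⁺ is absent, so WexN is inactive.
Required activator WexN is absent, so *elnL* is not transcribed.
So ElnL is not produced.
Cu²⁺ is absent, so KulD is inactive.
Required activator ElnL is absent, so *fenK* is not transcribed.
→ *fenK* is OFF.
Glyoxylate is absent, so FubV is inactive.
Required activator FubV is absent, so *gorU* is not transcribed.
So GorU is not produced.
Required activator GorU is absent, so *kulQ* is not transcribed.
→ *kulQ* is OFF.
0 of the 3 genes are transcribed.

0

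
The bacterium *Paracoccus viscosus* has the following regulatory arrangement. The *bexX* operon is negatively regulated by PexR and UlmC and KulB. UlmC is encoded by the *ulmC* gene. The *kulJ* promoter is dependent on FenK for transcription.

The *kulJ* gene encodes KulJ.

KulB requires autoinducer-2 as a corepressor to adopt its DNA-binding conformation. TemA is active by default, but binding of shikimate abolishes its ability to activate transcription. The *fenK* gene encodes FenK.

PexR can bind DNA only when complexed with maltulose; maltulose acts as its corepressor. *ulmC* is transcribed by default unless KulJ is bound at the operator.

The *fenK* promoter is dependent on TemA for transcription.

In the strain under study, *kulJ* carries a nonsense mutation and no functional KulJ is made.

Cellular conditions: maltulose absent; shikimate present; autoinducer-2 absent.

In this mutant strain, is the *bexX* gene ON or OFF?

OFF

Maltulose is absent, so PexR is inactive.
KulJ is non-functional in this strain, so it has no effect.
With no repressor bound, *ulmC* is transcribed.
So UlmC is produced and active.
Autoinducer-2 is absent, so KulB is inactive.
With repressor UlmC bound, *bexX* is not transcribed.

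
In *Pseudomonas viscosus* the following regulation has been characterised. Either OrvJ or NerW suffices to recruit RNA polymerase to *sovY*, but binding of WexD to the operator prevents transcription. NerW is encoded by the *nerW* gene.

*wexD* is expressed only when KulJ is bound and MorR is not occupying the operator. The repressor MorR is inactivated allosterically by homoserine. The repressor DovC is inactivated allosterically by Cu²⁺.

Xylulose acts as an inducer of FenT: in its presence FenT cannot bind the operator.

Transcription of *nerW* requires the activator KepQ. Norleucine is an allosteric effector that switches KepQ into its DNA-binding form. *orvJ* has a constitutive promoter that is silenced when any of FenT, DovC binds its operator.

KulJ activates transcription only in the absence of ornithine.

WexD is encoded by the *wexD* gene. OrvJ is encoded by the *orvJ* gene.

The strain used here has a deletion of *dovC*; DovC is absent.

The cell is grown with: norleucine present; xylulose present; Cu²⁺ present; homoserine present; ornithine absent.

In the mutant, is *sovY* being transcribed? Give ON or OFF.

Xylulose is present, so FenT is inactive.
DovC is non-functional in this strain, so it has no effect.
With no repressor bound, *orvJ* is transcribed.
So OrvJ is produced and active.
Ornithine is absent, so KulJ is active.
Homoserine is present, so MorR is inactive.
No repressor is bound and KulJ is active, so *wexD* is transcribed.
So WexD is produced and active.
Norleucine is present, so KepQ is active.
No repressor is bound and KepQ is active, so *nerW* is transcribed.
So NerW is produced and active.
With repressor WexD bound, *sovY* is not transcribed.

OFF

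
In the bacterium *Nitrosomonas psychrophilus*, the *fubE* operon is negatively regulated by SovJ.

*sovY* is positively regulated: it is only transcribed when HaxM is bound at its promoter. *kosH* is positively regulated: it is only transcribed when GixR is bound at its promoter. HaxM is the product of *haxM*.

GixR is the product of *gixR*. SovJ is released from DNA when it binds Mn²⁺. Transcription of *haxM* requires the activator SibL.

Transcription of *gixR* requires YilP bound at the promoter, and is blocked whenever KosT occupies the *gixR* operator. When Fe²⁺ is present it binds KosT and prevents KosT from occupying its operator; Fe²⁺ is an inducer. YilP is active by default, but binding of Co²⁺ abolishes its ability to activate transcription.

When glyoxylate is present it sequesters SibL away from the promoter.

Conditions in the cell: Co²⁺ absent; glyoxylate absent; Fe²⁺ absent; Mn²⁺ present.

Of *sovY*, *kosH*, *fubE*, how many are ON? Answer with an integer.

2

Glyoxylate is absent, so SibL is active.
No repressor is bound and SibL is active, so *haxM* is transcribed.
So HaxM is produced and active.
No repressor is bound and HaxM is active, so *sovY* is transcribed.
→ *sovY* is ON.
Fe²⁺ is absent, so KosT is active.
Co²⁺ is absent, so YilP is active.
With repressor KosT bound, *gixR* is not transcribed.
So GixR is not produced.
Required activator GixR is absent, so *kosH* is not transcribed.
→ *kosH* is OFF.
Mn²⁺ is present, so SovJ is inactive.
With no repressor bound, *fubE* is transcribed.
→ *fubE* is ON.
2 of the 3 genes are transcribed.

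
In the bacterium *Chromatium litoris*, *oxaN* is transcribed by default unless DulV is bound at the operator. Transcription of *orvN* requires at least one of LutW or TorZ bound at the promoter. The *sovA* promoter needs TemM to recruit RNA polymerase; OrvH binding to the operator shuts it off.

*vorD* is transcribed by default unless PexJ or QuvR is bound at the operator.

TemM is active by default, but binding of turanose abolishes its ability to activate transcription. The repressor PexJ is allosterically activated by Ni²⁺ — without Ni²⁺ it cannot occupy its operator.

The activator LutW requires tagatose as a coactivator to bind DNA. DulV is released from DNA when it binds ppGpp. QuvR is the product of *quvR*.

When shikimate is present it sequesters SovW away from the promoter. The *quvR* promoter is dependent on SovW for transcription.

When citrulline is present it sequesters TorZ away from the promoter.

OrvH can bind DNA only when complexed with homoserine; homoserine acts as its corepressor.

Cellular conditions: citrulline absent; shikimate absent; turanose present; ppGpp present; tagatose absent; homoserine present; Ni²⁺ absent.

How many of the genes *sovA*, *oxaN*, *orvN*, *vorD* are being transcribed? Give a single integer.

2

Turanose is present, so TemM is inactive.
Homoserine is present, so OrvH is active.
With repressor OrvH bound, *sovA* is not transcribed.
→ *sovA* is OFF.
ppGpp is present, so DulV is inactive.
With no repressor bound, *oxaN* is transcribed.
→ *oxaN* is ON.
Tagatose is absent, so LutW is inactive.
Citrulline is absent, so TorZ is active.
Activator TorZ is present, so *orvN* is transcribed.
→ *orvN* is ON.
Ni²⁺ is absent, so PexJ is inactive.
Shikimate is absent, so SovW is active.
No repressor is bound and SovW is active, so *quvR* is transcribed.
So QuvR is produced and active.
With repressor QuvR bound, *vorD* is not transcribed.
→ *vorD* is OFF.
2 of the 4 genes are transcribed.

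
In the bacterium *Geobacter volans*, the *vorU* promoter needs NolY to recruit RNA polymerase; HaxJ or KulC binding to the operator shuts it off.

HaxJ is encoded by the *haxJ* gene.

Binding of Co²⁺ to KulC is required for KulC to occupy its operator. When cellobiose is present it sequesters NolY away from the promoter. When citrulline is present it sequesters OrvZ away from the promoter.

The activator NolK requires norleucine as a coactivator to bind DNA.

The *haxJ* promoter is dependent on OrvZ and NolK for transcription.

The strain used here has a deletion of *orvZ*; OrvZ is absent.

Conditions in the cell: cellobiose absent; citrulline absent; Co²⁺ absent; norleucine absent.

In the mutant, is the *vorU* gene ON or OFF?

ON

OrvZ is non-functional in this strain, so it has no effect.
Norleucine is absent, so NolK is inactive.
Required activator OrvZ is absent, so *haxJ* is not transcribed.
So HaxJ is not produced.
Co²⁺ is absent, so KulC is inactive.
Cellobiose is absent, so NolY is active.
No repressor is bound and NolY is active, so *vorU* is transcribed.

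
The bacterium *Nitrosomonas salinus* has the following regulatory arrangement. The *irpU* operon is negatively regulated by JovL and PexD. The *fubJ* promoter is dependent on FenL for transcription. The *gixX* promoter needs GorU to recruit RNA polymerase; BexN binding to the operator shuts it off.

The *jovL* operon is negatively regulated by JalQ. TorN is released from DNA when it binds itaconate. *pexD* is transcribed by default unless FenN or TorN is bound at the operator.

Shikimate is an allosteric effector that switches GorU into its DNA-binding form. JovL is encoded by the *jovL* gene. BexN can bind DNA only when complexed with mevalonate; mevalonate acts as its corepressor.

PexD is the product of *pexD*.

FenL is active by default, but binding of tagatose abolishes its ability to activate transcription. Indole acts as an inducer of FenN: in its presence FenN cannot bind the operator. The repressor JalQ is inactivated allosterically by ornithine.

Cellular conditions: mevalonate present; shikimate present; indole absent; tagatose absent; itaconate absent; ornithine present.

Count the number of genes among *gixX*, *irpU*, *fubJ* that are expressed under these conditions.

Mevalonate is present, so BexN is active.
Shikimate is present, so GorU is active.
With repressor BexN bound, *gixX* is not transcribed.
→ *gixX* is OFF.
Ornithine is present, so JalQ is inactive.
With no repressor bound, *jovL* is transcribed.
So JovL is produced and active.
Indole is absent, so FenN is active.
Itaconate is absent, so TorN is active.
With repressor FenN bound, *pexD* is not transcribed.
So PexD is not produced.
With repressor JovL bound, *irpU* is not transcribed.
→ *irpU* is OFF.
Tagatose is absent, so FenL is active.
No repressor is bound and FenL is active, so *fubJ* is transcribed.
→ *fubJ* is ON.
1 of the 3 genes is transcribed.

1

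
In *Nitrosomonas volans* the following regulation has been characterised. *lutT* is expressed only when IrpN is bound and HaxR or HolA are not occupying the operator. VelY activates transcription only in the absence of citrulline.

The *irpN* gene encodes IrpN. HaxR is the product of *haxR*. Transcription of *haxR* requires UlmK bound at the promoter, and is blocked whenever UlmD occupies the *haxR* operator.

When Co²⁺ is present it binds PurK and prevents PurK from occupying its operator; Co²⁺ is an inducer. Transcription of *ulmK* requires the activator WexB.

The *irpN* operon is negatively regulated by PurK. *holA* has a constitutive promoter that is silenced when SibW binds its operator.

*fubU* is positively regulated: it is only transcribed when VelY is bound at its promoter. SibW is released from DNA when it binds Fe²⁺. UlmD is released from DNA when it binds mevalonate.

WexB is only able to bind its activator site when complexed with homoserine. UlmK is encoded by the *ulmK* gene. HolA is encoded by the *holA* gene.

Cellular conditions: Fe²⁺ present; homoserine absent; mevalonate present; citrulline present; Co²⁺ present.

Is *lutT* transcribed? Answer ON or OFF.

OFF

Co²⁺ is present, so PurK is inactive.
With no repressor bound, *irpN* is transcribed.
So IrpN is produced and active.
Mevalonate is present, so UlmD is inactive.
Homoserine is absent, so WexB is inactive.
Required activator WexB is absent, so *ulmK* is not transcribed.
So UlmK is not produced.
Required activator UlmK is absent, so *haxR* is not transcribed.
So HaxR is not produced.
Fe²⁺ is present, so SibW is inactive.
With no repressor bound, *holA* is transcribed.
So HolA is produced and active.
With repressor HolA bound, *lutT* is not transcribed.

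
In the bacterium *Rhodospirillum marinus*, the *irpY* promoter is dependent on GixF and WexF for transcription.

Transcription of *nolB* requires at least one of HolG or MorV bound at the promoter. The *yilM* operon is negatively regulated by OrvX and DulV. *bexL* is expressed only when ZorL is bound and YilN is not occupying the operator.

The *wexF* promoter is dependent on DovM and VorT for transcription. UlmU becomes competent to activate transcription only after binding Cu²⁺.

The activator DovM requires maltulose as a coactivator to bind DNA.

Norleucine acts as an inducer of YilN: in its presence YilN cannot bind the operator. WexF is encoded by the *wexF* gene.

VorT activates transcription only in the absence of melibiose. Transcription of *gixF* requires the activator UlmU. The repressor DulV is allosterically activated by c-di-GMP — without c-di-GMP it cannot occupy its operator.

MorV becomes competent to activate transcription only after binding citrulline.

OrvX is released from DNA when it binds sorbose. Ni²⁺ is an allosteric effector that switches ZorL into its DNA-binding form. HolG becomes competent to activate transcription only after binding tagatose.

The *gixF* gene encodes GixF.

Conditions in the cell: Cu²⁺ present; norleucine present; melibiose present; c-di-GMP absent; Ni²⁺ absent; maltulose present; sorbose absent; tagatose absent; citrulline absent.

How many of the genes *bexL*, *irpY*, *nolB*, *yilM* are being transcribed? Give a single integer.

0

Norleucine is present, so YilN is inactive.
Ni²⁺ is absent, so ZorL is inactive.
Required activator ZorL is absent, so *bexL* is not transcribed.
→ *bexL* is OFF.
Cu²⁺ is present, so UlmU is active.
No repressor is bound and UlmU is active, so *gixF* is transcribed.
So GixF is produced and active.
Maltulose is present, so DovM is active.
Melibiose is present, so VorT is inactive.
Required activator VorT is absent, so *wexF* is not transcribed.
So WexF is not produced.
Required activator WexF is absent, so *irpY* is not transcribed.
→ *irpY* is OFF.
Tagatose is absent, so HolG is inactive.
Citrulline is absent, so MorV is inactive.
No activator is available at the *nolB* promoter, so *nolB* is not transcribed.
→ *nolB* is OFF.
Sorbose is absent, so OrvX is active.
c-di-GMP is absent, so DulV is inactive.
With repressor OrvX bound, *yilM* is not transcribed.
→ *yilM* is OFF.
0 of the 4 genes are transcribed.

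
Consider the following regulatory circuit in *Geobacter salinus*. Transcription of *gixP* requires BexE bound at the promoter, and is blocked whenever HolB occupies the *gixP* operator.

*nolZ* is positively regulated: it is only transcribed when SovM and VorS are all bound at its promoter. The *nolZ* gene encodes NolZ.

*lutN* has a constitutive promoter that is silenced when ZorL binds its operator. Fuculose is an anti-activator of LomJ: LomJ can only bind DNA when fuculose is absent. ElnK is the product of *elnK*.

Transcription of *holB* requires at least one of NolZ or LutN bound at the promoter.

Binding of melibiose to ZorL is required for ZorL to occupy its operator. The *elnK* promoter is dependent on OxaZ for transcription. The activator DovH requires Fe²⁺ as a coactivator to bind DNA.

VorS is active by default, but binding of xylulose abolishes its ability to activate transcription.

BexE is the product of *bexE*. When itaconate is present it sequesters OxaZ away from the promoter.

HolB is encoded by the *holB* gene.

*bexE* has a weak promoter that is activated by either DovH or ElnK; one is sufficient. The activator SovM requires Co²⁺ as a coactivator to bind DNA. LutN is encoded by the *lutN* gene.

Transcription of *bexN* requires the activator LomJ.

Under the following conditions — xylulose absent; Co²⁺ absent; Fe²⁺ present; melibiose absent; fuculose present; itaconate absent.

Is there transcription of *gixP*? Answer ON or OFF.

OFF

Fe²⁺ is present, so DovH is active.
Itaconate is absent, so OxaZ is active.
No repressor is bound and OxaZ is active, so *elnK* is transcribed.
So ElnK is produced and active.
Activator DovH is present, so *bexE* is transcribed.
So BexE is produced and active.
Co²⁺ is absent, so SovM is inactive.
Xylulose is absent, so VorS is active.
Required activator SovM is absent, so *nolZ* is not transcribed.
So NolZ is not produced.
Melibiose is absent, so ZorL is inactive.
With no repressor bound, *lutN* is transcribed.
So LutN is produced and active.
Activator LutN is present, so *holB* is transcribed.
So HolB is produced and active.
With repressor HolB bound, *gixP* is not transcribed.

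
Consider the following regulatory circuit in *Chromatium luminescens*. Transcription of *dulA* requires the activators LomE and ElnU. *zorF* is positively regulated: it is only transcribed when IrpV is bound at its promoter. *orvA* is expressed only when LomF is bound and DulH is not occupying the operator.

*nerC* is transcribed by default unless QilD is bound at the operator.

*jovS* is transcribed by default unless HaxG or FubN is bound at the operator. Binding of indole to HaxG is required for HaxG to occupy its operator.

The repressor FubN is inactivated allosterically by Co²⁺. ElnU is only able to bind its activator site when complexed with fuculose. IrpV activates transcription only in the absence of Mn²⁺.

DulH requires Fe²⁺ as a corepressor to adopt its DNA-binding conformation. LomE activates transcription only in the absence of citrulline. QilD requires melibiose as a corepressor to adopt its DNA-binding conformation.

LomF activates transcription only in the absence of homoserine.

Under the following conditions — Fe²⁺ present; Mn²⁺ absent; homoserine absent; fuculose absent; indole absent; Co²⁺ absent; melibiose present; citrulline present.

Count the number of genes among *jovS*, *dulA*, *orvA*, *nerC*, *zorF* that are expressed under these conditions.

Indole is absent, so HaxG is inactive.
Co²⁺ is absent, so FubN is active.
With repressor FubN bound, *jovS* is not transcribed.
→ *jovS* is OFF.
Citrulline is present, so LomE is inactive.
Fuculose is absent, so ElnU is inactive.
Required activator LomE is absent, so *dulA* is not transcribed.
→ *dulA* is OFF.
Homoserine is absent, so LomF is active.
Fe²⁺ is present, so DulH is active.
With repressor DulH bound, *orvA* is not transcribed.
→ *orvA* is OFF.
Melibiose is present, so QilD is active.
With repressor QilD bound, *nerC* is not transcribed.
→ *nerC* is OFF.
Mn²⁺ is absent, so IrpV is active.
No repressor is bound and IrpV is active, so *zorF* is transcribed.
→ *zorF* is ON.
1 of the 5 genes is transcribed.

1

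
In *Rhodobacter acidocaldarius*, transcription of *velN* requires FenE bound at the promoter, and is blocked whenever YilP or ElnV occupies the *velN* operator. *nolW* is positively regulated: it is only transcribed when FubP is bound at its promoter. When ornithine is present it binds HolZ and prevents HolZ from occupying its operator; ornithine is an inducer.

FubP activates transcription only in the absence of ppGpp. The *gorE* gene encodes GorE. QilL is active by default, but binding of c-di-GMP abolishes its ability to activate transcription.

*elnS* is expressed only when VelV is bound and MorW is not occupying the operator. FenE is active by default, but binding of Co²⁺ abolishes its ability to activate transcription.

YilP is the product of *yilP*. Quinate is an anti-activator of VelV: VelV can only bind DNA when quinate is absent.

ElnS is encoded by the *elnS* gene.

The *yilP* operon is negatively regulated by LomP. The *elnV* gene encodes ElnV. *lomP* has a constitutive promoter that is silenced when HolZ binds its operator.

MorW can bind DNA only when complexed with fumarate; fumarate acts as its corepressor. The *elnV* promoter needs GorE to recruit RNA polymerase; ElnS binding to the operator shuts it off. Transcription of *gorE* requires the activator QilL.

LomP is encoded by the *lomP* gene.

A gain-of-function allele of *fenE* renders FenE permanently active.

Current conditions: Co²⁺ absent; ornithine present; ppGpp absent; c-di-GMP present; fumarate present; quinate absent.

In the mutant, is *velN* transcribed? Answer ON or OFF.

Ornithine is present, so HolZ is inactive.
With no repressor bound, *lomP* is transcribed.
So LomP is produced and active.
With repressor LomP bound, *yilP* is not transcribed.
So YilP is not produced.
FenE is constitutively active in this strain.
Fumarate is present, so MorW is active.
Quinate is absent, so VelV is active.
With repressor MorW bound, *elnS* is not transcribed.
So ElnS is not produced.
c-di-GMP is present, so QilL is inactive.
Required activator QilL is absent, so *gorE* is not transcribed.
So GorE is not produced.
Required activator GorE is absent, so *elnV* is not transcribed.
So ElnV is not produced.
No repressor is bound and FenE is active, so *velN* is transcribed.

ON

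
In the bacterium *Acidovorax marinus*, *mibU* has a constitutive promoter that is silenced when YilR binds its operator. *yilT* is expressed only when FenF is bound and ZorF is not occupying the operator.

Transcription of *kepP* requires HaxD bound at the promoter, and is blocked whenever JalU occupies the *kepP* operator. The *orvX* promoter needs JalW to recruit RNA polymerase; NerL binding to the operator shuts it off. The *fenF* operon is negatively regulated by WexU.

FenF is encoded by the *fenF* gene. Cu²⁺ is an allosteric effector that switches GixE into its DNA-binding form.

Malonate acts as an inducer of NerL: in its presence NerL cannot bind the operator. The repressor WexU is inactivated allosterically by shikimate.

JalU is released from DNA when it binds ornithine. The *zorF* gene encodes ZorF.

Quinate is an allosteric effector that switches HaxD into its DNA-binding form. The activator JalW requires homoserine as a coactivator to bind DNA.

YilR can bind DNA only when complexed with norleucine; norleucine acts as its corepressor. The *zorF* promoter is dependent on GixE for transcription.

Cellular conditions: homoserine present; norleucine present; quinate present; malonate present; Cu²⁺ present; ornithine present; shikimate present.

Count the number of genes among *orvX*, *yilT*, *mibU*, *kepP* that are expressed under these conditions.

2

Homoserine is present, so JalW is active.
Malonate is present, so NerL is inactive.
No repressor is bound and JalW is active, so *orvX* is transcribed.
→ *orvX* is ON.
Shikimate is present, so WexU is inactive.
With no repressor bound, *fenF* is transcribed.
So FenF is produced and active.
Cu²⁺ is present, so GixE is active.
No repressor is bound and GixE is active, so *zorF* is transcribed.
So ZorF is produced and active.
With repressor ZorF bound, *yilT* is not transcribed.
→ *yilT* is OFF.
Norleucine is present, so YilR is active.
With repressor YilR bound, *mibU* is not transcribed.
→ *mibU* is OFF.
Ornithine is present, so JalU is inactive.
Quinate is present, so HaxD is active.
No repressor is bound and HaxD is active, so *kepP* is transcribed.
→ *kepP* is ON.
2 of the 4 genes are transcribed.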